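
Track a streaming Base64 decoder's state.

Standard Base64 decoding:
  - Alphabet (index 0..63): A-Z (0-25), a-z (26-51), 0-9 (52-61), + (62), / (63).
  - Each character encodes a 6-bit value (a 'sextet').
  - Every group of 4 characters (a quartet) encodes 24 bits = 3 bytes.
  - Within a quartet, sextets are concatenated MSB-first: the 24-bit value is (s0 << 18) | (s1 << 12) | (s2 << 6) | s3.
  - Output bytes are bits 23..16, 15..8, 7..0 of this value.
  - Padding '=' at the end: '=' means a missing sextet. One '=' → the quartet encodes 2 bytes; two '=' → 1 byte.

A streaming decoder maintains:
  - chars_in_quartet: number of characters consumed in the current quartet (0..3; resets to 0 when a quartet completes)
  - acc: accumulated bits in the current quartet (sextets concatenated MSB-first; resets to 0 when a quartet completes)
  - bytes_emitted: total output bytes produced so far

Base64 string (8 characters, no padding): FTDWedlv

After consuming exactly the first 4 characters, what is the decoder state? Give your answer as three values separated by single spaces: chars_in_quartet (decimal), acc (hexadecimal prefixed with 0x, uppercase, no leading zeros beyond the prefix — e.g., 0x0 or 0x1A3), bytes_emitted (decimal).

After char 0 ('F'=5): chars_in_quartet=1 acc=0x5 bytes_emitted=0
After char 1 ('T'=19): chars_in_quartet=2 acc=0x153 bytes_emitted=0
After char 2 ('D'=3): chars_in_quartet=3 acc=0x54C3 bytes_emitted=0
After char 3 ('W'=22): chars_in_quartet=4 acc=0x1530D6 -> emit 15 30 D6, reset; bytes_emitted=3

Answer: 0 0x0 3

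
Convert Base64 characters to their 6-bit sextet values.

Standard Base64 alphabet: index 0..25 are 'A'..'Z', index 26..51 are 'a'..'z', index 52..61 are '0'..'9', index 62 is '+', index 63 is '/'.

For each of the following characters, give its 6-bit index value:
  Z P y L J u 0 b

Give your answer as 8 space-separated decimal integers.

'Z': A..Z range, ord('Z') − ord('A') = 25
'P': A..Z range, ord('P') − ord('A') = 15
'y': a..z range, 26 + ord('y') − ord('a') = 50
'L': A..Z range, ord('L') − ord('A') = 11
'J': A..Z range, ord('J') − ord('A') = 9
'u': a..z range, 26 + ord('u') − ord('a') = 46
'0': 0..9 range, 52 + ord('0') − ord('0') = 52
'b': a..z range, 26 + ord('b') − ord('a') = 27

Answer: 25 15 50 11 9 46 52 27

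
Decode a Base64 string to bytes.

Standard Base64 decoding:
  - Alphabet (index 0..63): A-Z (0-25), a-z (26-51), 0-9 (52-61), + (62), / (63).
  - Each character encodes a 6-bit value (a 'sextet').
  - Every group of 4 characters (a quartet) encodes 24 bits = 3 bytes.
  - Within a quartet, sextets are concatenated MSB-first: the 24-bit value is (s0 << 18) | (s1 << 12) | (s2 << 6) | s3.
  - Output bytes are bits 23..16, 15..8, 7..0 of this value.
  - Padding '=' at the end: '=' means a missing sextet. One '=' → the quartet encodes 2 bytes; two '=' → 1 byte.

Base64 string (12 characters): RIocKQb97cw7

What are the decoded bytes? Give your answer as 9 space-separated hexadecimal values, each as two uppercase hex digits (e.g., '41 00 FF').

After char 0 ('R'=17): chars_in_quartet=1 acc=0x11 bytes_emitted=0
After char 1 ('I'=8): chars_in_quartet=2 acc=0x448 bytes_emitted=0
After char 2 ('o'=40): chars_in_quartet=3 acc=0x11228 bytes_emitted=0
After char 3 ('c'=28): chars_in_quartet=4 acc=0x448A1C -> emit 44 8A 1C, reset; bytes_emitted=3
After char 4 ('K'=10): chars_in_quartet=1 acc=0xA bytes_emitted=3
After char 5 ('Q'=16): chars_in_quartet=2 acc=0x290 bytes_emitted=3
After char 6 ('b'=27): chars_in_quartet=3 acc=0xA41B bytes_emitted=3
After char 7 ('9'=61): chars_in_quartet=4 acc=0x2906FD -> emit 29 06 FD, reset; bytes_emitted=6
After char 8 ('7'=59): chars_in_quartet=1 acc=0x3B bytes_emitted=6
After char 9 ('c'=28): chars_in_quartet=2 acc=0xEDC bytes_emitted=6
After char 10 ('w'=48): chars_in_quartet=3 acc=0x3B730 bytes_emitted=6
After char 11 ('7'=59): chars_in_quartet=4 acc=0xEDCC3B -> emit ED CC 3B, reset; bytes_emitted=9

Answer: 44 8A 1C 29 06 FD ED CC 3B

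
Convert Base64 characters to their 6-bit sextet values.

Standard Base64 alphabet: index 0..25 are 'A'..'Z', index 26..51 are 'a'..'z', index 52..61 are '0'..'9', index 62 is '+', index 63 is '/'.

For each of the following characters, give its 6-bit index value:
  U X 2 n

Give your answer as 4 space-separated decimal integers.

Answer: 20 23 54 39

Derivation:
'U': A..Z range, ord('U') − ord('A') = 20
'X': A..Z range, ord('X') − ord('A') = 23
'2': 0..9 range, 52 + ord('2') − ord('0') = 54
'n': a..z range, 26 + ord('n') − ord('a') = 39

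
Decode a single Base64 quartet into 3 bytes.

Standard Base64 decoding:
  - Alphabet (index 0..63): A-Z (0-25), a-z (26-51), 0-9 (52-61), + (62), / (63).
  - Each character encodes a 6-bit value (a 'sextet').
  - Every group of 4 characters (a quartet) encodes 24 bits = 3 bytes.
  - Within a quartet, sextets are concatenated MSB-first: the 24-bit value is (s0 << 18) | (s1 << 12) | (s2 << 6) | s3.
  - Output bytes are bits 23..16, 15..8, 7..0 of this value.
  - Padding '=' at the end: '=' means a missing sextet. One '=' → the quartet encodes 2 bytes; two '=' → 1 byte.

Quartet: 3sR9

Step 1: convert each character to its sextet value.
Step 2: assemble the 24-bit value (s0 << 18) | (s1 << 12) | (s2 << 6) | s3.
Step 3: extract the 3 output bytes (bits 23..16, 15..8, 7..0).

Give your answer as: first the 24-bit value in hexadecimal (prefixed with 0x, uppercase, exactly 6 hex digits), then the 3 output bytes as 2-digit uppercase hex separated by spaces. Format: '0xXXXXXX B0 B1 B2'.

Answer: 0xDEC47D DE C4 7D

Derivation:
Sextets: 3=55, s=44, R=17, 9=61
24-bit: (55<<18) | (44<<12) | (17<<6) | 61
      = 0xDC0000 | 0x02C000 | 0x000440 | 0x00003D
      = 0xDEC47D
Bytes: (v>>16)&0xFF=DE, (v>>8)&0xFF=C4, v&0xFF=7D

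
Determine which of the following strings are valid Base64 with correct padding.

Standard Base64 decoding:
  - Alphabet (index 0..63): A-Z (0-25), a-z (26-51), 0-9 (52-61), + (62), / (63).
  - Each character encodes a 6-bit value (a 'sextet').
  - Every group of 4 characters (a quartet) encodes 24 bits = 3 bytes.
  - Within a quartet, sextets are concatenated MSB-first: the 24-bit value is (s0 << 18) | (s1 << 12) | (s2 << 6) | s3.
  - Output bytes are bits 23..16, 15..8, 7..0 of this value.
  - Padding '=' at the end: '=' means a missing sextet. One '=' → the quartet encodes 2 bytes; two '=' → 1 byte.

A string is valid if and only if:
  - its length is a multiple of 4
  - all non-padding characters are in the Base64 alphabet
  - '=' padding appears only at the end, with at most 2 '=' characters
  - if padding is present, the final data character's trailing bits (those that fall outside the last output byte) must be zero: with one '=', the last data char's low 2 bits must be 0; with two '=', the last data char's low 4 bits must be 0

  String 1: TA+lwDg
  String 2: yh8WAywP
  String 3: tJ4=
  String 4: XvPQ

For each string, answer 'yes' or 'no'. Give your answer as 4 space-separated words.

Answer: no yes yes yes

Derivation:
String 1: 'TA+lwDg' → invalid (len=7 not mult of 4)
String 2: 'yh8WAywP' → valid
String 3: 'tJ4=' → valid
String 4: 'XvPQ' → valid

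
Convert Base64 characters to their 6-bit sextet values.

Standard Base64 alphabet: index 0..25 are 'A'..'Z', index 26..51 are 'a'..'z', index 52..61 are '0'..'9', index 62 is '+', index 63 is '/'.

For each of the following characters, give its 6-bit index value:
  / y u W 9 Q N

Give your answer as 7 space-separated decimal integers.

Answer: 63 50 46 22 61 16 13

Derivation:
'/': index 63
'y': a..z range, 26 + ord('y') − ord('a') = 50
'u': a..z range, 26 + ord('u') − ord('a') = 46
'W': A..Z range, ord('W') − ord('A') = 22
'9': 0..9 range, 52 + ord('9') − ord('0') = 61
'Q': A..Z range, ord('Q') − ord('A') = 16
'N': A..Z range, ord('N') − ord('A') = 13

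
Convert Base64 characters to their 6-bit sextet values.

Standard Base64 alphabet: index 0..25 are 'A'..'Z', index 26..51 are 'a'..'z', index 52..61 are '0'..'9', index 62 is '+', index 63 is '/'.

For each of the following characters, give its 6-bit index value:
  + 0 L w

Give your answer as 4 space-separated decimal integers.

Answer: 62 52 11 48

Derivation:
'+': index 62
'0': 0..9 range, 52 + ord('0') − ord('0') = 52
'L': A..Z range, ord('L') − ord('A') = 11
'w': a..z range, 26 + ord('w') − ord('a') = 48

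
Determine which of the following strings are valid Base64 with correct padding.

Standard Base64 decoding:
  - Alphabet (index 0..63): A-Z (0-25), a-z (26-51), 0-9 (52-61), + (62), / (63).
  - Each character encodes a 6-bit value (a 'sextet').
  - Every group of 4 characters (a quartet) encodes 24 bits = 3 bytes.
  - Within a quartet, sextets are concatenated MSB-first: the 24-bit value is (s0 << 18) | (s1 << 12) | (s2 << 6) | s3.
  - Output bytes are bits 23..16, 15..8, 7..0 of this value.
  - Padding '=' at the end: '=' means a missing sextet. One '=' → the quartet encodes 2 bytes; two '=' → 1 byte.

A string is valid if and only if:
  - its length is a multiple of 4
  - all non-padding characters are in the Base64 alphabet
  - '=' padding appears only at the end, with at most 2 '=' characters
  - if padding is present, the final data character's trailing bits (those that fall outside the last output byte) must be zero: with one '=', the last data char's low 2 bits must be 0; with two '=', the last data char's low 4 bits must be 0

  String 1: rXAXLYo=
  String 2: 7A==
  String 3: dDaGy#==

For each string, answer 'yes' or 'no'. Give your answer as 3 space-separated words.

String 1: 'rXAXLYo=' → valid
String 2: '7A==' → valid
String 3: 'dDaGy#==' → invalid (bad char(s): ['#'])

Answer: yes yes no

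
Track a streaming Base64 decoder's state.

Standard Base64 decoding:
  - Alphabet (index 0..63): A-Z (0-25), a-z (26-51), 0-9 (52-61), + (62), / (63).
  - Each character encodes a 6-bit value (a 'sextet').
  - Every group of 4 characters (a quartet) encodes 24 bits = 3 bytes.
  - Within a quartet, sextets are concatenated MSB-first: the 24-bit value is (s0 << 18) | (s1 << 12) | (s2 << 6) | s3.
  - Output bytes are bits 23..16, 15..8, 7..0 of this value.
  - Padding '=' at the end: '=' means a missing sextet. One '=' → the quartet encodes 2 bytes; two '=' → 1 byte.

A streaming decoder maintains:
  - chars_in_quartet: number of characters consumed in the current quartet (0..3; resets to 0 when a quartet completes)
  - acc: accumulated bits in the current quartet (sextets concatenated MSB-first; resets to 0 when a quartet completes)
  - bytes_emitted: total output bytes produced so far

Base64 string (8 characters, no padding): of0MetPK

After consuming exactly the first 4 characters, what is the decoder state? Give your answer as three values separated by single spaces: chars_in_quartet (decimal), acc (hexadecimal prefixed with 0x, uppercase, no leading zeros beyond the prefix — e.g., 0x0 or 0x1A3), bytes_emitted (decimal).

After char 0 ('o'=40): chars_in_quartet=1 acc=0x28 bytes_emitted=0
After char 1 ('f'=31): chars_in_quartet=2 acc=0xA1F bytes_emitted=0
After char 2 ('0'=52): chars_in_quartet=3 acc=0x287F4 bytes_emitted=0
After char 3 ('M'=12): chars_in_quartet=4 acc=0xA1FD0C -> emit A1 FD 0C, reset; bytes_emitted=3

Answer: 0 0x0 3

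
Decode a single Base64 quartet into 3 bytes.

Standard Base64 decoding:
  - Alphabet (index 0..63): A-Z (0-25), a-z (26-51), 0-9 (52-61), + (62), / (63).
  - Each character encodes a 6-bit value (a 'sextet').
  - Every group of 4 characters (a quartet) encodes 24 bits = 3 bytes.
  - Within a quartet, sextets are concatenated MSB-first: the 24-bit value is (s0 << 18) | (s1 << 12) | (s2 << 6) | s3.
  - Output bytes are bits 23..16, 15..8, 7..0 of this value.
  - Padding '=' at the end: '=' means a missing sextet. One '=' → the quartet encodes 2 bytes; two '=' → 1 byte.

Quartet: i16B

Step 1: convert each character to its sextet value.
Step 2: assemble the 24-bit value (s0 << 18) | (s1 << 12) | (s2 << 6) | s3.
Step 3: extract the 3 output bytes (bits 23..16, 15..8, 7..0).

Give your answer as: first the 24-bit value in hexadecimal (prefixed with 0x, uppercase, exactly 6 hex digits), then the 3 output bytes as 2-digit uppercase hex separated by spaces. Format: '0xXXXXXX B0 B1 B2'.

Answer: 0x8B5E81 8B 5E 81

Derivation:
Sextets: i=34, 1=53, 6=58, B=1
24-bit: (34<<18) | (53<<12) | (58<<6) | 1
      = 0x880000 | 0x035000 | 0x000E80 | 0x000001
      = 0x8B5E81
Bytes: (v>>16)&0xFF=8B, (v>>8)&0xFF=5E, v&0xFF=81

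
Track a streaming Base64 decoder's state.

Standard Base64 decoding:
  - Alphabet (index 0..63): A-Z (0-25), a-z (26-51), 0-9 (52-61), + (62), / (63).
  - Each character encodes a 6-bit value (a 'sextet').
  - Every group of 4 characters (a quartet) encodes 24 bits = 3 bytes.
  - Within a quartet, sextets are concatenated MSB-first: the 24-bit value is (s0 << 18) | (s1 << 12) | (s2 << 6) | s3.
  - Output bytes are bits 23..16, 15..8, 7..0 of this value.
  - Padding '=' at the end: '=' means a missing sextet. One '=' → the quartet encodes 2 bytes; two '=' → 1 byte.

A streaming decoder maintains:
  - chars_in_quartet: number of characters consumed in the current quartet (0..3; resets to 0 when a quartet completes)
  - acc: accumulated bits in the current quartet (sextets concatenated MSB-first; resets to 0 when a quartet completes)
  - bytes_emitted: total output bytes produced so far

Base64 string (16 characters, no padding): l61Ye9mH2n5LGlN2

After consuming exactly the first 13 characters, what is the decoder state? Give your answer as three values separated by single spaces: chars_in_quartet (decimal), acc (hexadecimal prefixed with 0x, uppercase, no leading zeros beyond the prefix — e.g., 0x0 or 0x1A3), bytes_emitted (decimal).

Answer: 1 0x6 9

Derivation:
After char 0 ('l'=37): chars_in_quartet=1 acc=0x25 bytes_emitted=0
After char 1 ('6'=58): chars_in_quartet=2 acc=0x97A bytes_emitted=0
After char 2 ('1'=53): chars_in_quartet=3 acc=0x25EB5 bytes_emitted=0
After char 3 ('Y'=24): chars_in_quartet=4 acc=0x97AD58 -> emit 97 AD 58, reset; bytes_emitted=3
After char 4 ('e'=30): chars_in_quartet=1 acc=0x1E bytes_emitted=3
After char 5 ('9'=61): chars_in_quartet=2 acc=0x7BD bytes_emitted=3
After char 6 ('m'=38): chars_in_quartet=3 acc=0x1EF66 bytes_emitted=3
After char 7 ('H'=7): chars_in_quartet=4 acc=0x7BD987 -> emit 7B D9 87, reset; bytes_emitted=6
After char 8 ('2'=54): chars_in_quartet=1 acc=0x36 bytes_emitted=6
After char 9 ('n'=39): chars_in_quartet=2 acc=0xDA7 bytes_emitted=6
After char 10 ('5'=57): chars_in_quartet=3 acc=0x369F9 bytes_emitted=6
After char 11 ('L'=11): chars_in_quartet=4 acc=0xDA7E4B -> emit DA 7E 4B, reset; bytes_emitted=9
After char 12 ('G'=6): chars_in_quartet=1 acc=0x6 bytes_emitted=9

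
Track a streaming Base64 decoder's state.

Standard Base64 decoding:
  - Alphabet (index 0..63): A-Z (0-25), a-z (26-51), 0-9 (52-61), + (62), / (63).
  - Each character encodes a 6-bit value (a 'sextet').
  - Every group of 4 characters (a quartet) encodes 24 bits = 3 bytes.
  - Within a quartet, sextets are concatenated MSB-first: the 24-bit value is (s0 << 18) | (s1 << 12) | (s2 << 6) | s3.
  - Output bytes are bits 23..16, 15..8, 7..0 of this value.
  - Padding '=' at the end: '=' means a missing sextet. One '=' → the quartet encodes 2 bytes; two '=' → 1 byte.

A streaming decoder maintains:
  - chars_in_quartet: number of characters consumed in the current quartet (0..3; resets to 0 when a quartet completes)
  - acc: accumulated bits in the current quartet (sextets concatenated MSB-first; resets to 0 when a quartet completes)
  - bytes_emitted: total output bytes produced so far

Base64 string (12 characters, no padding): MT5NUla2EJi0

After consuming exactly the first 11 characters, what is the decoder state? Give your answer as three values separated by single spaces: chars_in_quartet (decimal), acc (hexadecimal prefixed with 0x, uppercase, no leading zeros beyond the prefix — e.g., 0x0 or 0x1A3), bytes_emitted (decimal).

Answer: 3 0x4262 6

Derivation:
After char 0 ('M'=12): chars_in_quartet=1 acc=0xC bytes_emitted=0
After char 1 ('T'=19): chars_in_quartet=2 acc=0x313 bytes_emitted=0
After char 2 ('5'=57): chars_in_quartet=3 acc=0xC4F9 bytes_emitted=0
After char 3 ('N'=13): chars_in_quartet=4 acc=0x313E4D -> emit 31 3E 4D, reset; bytes_emitted=3
After char 4 ('U'=20): chars_in_quartet=1 acc=0x14 bytes_emitted=3
After char 5 ('l'=37): chars_in_quartet=2 acc=0x525 bytes_emitted=3
After char 6 ('a'=26): chars_in_quartet=3 acc=0x1495A bytes_emitted=3
After char 7 ('2'=54): chars_in_quartet=4 acc=0x5256B6 -> emit 52 56 B6, reset; bytes_emitted=6
After char 8 ('E'=4): chars_in_quartet=1 acc=0x4 bytes_emitted=6
After char 9 ('J'=9): chars_in_quartet=2 acc=0x109 bytes_emitted=6
After char 10 ('i'=34): chars_in_quartet=3 acc=0x4262 bytes_emitted=6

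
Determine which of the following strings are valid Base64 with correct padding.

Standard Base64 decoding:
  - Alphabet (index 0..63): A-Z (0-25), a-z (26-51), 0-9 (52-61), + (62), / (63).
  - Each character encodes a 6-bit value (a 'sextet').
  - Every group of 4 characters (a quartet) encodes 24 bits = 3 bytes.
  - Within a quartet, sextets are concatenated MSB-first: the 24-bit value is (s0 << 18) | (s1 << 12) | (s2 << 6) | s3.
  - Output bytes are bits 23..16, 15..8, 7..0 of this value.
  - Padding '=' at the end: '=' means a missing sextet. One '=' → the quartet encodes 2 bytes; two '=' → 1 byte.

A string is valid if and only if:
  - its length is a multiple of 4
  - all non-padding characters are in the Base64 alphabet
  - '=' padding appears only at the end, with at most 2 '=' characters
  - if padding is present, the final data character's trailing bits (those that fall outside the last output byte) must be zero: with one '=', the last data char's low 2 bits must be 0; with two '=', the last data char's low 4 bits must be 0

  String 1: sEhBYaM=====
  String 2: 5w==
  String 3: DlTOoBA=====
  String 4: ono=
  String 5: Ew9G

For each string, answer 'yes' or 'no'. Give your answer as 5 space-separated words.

Answer: no yes no yes yes

Derivation:
String 1: 'sEhBYaM=====' → invalid (5 pad chars (max 2))
String 2: '5w==' → valid
String 3: 'DlTOoBA=====' → invalid (5 pad chars (max 2))
String 4: 'ono=' → valid
String 5: 'Ew9G' → valid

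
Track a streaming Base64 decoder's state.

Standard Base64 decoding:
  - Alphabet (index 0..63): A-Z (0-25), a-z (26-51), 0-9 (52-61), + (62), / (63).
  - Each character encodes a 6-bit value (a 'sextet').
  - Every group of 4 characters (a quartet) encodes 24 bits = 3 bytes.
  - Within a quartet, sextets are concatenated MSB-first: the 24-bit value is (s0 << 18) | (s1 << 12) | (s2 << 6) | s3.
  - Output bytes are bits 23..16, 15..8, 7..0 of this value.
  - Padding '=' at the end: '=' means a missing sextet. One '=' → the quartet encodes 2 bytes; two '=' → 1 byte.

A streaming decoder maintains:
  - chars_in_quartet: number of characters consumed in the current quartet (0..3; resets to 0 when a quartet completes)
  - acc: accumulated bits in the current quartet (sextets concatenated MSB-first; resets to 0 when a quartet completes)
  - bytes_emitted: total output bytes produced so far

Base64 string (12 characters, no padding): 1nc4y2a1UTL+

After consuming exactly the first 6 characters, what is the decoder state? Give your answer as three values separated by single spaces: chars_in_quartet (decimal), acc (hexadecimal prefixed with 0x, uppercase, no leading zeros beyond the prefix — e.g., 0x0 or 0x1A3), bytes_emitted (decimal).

After char 0 ('1'=53): chars_in_quartet=1 acc=0x35 bytes_emitted=0
After char 1 ('n'=39): chars_in_quartet=2 acc=0xD67 bytes_emitted=0
After char 2 ('c'=28): chars_in_quartet=3 acc=0x359DC bytes_emitted=0
After char 3 ('4'=56): chars_in_quartet=4 acc=0xD67738 -> emit D6 77 38, reset; bytes_emitted=3
After char 4 ('y'=50): chars_in_quartet=1 acc=0x32 bytes_emitted=3
After char 5 ('2'=54): chars_in_quartet=2 acc=0xCB6 bytes_emitted=3

Answer: 2 0xCB6 3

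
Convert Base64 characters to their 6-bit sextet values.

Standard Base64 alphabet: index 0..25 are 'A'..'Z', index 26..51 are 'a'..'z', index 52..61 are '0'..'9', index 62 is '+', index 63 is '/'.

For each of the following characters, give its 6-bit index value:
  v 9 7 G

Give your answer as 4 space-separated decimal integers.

Answer: 47 61 59 6

Derivation:
'v': a..z range, 26 + ord('v') − ord('a') = 47
'9': 0..9 range, 52 + ord('9') − ord('0') = 61
'7': 0..9 range, 52 + ord('7') − ord('0') = 59
'G': A..Z range, ord('G') − ord('A') = 6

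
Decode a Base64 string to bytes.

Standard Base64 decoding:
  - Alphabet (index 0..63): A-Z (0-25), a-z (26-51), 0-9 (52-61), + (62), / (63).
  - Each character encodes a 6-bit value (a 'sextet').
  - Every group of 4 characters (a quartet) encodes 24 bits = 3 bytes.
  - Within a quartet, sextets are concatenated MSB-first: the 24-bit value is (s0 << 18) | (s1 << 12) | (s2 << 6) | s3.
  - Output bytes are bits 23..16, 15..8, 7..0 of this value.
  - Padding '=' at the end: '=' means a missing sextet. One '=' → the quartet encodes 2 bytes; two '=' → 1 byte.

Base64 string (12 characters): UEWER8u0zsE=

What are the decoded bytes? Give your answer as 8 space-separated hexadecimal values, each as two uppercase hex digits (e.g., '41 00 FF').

Answer: 50 45 84 47 CB B4 CE C1

Derivation:
After char 0 ('U'=20): chars_in_quartet=1 acc=0x14 bytes_emitted=0
After char 1 ('E'=4): chars_in_quartet=2 acc=0x504 bytes_emitted=0
After char 2 ('W'=22): chars_in_quartet=3 acc=0x14116 bytes_emitted=0
After char 3 ('E'=4): chars_in_quartet=4 acc=0x504584 -> emit 50 45 84, reset; bytes_emitted=3
After char 4 ('R'=17): chars_in_quartet=1 acc=0x11 bytes_emitted=3
After char 5 ('8'=60): chars_in_quartet=2 acc=0x47C bytes_emitted=3
After char 6 ('u'=46): chars_in_quartet=3 acc=0x11F2E bytes_emitted=3
After char 7 ('0'=52): chars_in_quartet=4 acc=0x47CBB4 -> emit 47 CB B4, reset; bytes_emitted=6
After char 8 ('z'=51): chars_in_quartet=1 acc=0x33 bytes_emitted=6
After char 9 ('s'=44): chars_in_quartet=2 acc=0xCEC bytes_emitted=6
After char 10 ('E'=4): chars_in_quartet=3 acc=0x33B04 bytes_emitted=6
Padding '=': partial quartet acc=0x33B04 -> emit CE C1; bytes_emitted=8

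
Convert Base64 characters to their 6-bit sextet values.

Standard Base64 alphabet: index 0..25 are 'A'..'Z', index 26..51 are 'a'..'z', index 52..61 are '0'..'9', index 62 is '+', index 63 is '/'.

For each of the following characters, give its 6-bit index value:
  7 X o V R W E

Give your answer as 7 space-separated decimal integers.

'7': 0..9 range, 52 + ord('7') − ord('0') = 59
'X': A..Z range, ord('X') − ord('A') = 23
'o': a..z range, 26 + ord('o') − ord('a') = 40
'V': A..Z range, ord('V') − ord('A') = 21
'R': A..Z range, ord('R') − ord('A') = 17
'W': A..Z range, ord('W') − ord('A') = 22
'E': A..Z range, ord('E') − ord('A') = 4

Answer: 59 23 40 21 17 22 4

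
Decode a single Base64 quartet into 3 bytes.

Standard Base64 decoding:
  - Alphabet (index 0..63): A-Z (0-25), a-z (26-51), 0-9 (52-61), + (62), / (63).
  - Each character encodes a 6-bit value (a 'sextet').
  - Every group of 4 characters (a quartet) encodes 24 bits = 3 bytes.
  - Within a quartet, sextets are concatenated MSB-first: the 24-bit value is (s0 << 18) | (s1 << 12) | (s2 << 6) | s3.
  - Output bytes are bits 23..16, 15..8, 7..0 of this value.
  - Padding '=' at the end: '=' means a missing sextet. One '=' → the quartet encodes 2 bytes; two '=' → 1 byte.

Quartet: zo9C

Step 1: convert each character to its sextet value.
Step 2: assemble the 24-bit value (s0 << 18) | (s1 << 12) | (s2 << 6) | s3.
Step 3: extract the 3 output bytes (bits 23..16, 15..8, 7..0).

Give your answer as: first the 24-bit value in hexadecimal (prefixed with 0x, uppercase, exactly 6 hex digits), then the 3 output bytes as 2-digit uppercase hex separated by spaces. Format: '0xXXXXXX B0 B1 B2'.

Answer: 0xCE8F42 CE 8F 42

Derivation:
Sextets: z=51, o=40, 9=61, C=2
24-bit: (51<<18) | (40<<12) | (61<<6) | 2
      = 0xCC0000 | 0x028000 | 0x000F40 | 0x000002
      = 0xCE8F42
Bytes: (v>>16)&0xFF=CE, (v>>8)&0xFF=8F, v&0xFF=42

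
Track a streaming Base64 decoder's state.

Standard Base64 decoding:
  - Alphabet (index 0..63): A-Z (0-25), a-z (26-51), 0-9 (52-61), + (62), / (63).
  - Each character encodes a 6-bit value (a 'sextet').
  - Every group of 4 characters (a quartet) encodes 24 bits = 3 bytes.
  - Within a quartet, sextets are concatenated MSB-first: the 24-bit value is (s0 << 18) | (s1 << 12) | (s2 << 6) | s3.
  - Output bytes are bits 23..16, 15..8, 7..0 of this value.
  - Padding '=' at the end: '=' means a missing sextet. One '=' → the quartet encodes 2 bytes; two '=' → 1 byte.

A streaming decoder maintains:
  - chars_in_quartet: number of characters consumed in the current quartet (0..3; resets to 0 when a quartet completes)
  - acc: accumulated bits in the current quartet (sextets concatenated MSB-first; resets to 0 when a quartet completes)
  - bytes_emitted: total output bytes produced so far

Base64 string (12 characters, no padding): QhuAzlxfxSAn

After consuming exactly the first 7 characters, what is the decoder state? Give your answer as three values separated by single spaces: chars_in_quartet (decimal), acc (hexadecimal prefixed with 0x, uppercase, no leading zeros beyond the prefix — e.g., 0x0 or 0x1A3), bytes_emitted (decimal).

After char 0 ('Q'=16): chars_in_quartet=1 acc=0x10 bytes_emitted=0
After char 1 ('h'=33): chars_in_quartet=2 acc=0x421 bytes_emitted=0
After char 2 ('u'=46): chars_in_quartet=3 acc=0x1086E bytes_emitted=0
After char 3 ('A'=0): chars_in_quartet=4 acc=0x421B80 -> emit 42 1B 80, reset; bytes_emitted=3
After char 4 ('z'=51): chars_in_quartet=1 acc=0x33 bytes_emitted=3
After char 5 ('l'=37): chars_in_quartet=2 acc=0xCE5 bytes_emitted=3
After char 6 ('x'=49): chars_in_quartet=3 acc=0x33971 bytes_emitted=3

Answer: 3 0x33971 3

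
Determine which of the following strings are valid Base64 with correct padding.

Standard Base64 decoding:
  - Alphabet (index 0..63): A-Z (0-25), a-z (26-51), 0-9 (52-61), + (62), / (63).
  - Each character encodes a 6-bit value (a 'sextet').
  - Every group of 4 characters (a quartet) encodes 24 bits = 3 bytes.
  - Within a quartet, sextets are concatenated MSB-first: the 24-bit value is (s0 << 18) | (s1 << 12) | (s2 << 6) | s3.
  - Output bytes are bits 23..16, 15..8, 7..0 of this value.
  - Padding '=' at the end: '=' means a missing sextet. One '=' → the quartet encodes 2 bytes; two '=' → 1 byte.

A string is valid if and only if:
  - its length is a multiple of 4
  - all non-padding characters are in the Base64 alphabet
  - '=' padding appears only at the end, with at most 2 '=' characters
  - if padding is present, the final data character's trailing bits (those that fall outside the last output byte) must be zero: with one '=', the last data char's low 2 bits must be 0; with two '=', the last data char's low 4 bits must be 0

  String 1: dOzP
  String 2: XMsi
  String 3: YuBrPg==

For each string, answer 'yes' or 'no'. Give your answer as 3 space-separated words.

Answer: yes yes yes

Derivation:
String 1: 'dOzP' → valid
String 2: 'XMsi' → valid
String 3: 'YuBrPg==' → valid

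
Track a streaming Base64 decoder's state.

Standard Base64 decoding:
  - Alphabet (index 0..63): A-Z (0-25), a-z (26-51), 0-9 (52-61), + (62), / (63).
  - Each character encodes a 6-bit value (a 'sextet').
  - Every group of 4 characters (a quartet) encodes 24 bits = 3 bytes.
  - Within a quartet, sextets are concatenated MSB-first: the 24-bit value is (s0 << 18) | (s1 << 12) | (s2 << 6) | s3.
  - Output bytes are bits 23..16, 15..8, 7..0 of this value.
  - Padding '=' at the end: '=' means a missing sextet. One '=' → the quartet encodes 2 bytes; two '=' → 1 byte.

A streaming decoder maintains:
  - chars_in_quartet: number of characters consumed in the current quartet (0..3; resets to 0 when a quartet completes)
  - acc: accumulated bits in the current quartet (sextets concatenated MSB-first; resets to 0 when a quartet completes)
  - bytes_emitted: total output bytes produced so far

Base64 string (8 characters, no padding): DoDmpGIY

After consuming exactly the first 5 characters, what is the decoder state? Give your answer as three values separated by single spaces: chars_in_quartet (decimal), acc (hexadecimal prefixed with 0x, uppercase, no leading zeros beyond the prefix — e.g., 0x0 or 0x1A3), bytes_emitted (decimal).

After char 0 ('D'=3): chars_in_quartet=1 acc=0x3 bytes_emitted=0
After char 1 ('o'=40): chars_in_quartet=2 acc=0xE8 bytes_emitted=0
After char 2 ('D'=3): chars_in_quartet=3 acc=0x3A03 bytes_emitted=0
After char 3 ('m'=38): chars_in_quartet=4 acc=0xE80E6 -> emit 0E 80 E6, reset; bytes_emitted=3
After char 4 ('p'=41): chars_in_quartet=1 acc=0x29 bytes_emitted=3

Answer: 1 0x29 3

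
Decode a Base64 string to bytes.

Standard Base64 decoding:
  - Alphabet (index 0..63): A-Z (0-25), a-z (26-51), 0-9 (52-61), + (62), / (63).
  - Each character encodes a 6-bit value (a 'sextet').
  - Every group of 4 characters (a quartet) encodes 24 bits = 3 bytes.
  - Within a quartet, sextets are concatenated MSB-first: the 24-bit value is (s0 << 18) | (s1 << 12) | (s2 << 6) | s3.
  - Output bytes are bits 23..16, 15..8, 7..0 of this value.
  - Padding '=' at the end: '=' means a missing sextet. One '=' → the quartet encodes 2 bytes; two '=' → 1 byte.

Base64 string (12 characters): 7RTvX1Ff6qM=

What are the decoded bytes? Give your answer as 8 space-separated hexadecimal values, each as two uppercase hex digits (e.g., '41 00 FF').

After char 0 ('7'=59): chars_in_quartet=1 acc=0x3B bytes_emitted=0
After char 1 ('R'=17): chars_in_quartet=2 acc=0xED1 bytes_emitted=0
After char 2 ('T'=19): chars_in_quartet=3 acc=0x3B453 bytes_emitted=0
After char 3 ('v'=47): chars_in_quartet=4 acc=0xED14EF -> emit ED 14 EF, reset; bytes_emitted=3
After char 4 ('X'=23): chars_in_quartet=1 acc=0x17 bytes_emitted=3
After char 5 ('1'=53): chars_in_quartet=2 acc=0x5F5 bytes_emitted=3
After char 6 ('F'=5): chars_in_quartet=3 acc=0x17D45 bytes_emitted=3
After char 7 ('f'=31): chars_in_quartet=4 acc=0x5F515F -> emit 5F 51 5F, reset; bytes_emitted=6
After char 8 ('6'=58): chars_in_quartet=1 acc=0x3A bytes_emitted=6
After char 9 ('q'=42): chars_in_quartet=2 acc=0xEAA bytes_emitted=6
After char 10 ('M'=12): chars_in_quartet=3 acc=0x3AA8C bytes_emitted=6
Padding '=': partial quartet acc=0x3AA8C -> emit EA A3; bytes_emitted=8

Answer: ED 14 EF 5F 51 5F EA A3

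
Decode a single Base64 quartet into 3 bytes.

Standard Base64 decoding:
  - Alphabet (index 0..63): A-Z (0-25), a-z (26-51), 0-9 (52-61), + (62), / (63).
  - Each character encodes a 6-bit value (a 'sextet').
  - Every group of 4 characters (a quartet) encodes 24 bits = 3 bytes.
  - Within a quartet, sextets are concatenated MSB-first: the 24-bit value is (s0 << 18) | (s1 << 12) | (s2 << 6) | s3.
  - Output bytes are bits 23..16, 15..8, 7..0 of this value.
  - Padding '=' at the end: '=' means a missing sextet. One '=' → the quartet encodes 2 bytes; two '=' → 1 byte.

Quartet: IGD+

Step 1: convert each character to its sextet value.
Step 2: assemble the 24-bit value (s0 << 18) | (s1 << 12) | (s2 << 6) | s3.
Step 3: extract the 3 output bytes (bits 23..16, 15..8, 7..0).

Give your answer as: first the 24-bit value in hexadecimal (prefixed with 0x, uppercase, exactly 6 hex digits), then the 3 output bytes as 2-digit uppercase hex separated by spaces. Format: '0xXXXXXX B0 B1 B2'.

Answer: 0x2060FE 20 60 FE

Derivation:
Sextets: I=8, G=6, D=3, +=62
24-bit: (8<<18) | (6<<12) | (3<<6) | 62
      = 0x200000 | 0x006000 | 0x0000C0 | 0x00003E
      = 0x2060FE
Bytes: (v>>16)&0xFF=20, (v>>8)&0xFF=60, v&0xFF=FE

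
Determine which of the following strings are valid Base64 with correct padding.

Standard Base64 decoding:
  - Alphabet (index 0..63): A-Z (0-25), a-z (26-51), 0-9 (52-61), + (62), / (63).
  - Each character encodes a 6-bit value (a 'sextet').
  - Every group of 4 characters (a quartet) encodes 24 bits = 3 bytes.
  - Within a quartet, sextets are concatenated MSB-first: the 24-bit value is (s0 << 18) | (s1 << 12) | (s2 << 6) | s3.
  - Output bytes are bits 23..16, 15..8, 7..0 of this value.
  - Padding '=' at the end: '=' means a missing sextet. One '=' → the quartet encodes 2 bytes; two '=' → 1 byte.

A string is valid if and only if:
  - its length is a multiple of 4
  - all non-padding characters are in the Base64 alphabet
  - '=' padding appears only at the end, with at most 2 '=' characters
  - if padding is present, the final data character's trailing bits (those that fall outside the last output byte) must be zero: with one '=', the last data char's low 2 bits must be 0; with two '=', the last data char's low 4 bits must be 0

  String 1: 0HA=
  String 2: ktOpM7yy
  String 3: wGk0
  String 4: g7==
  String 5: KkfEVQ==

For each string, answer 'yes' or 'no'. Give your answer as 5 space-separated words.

Answer: yes yes yes no yes

Derivation:
String 1: '0HA=' → valid
String 2: 'ktOpM7yy' → valid
String 3: 'wGk0' → valid
String 4: 'g7==' → invalid (bad trailing bits)
String 5: 'KkfEVQ==' → valid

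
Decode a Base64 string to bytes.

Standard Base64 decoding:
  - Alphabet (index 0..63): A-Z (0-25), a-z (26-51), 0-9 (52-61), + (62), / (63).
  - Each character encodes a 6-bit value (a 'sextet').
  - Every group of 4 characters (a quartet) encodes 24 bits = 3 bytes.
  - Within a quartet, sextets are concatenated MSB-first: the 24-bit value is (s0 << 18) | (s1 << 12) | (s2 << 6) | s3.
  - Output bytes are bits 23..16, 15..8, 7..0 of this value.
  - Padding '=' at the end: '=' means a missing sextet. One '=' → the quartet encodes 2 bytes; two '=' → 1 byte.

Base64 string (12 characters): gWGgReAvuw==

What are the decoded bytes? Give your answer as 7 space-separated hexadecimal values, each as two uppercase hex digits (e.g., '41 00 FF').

After char 0 ('g'=32): chars_in_quartet=1 acc=0x20 bytes_emitted=0
After char 1 ('W'=22): chars_in_quartet=2 acc=0x816 bytes_emitted=0
After char 2 ('G'=6): chars_in_quartet=3 acc=0x20586 bytes_emitted=0
After char 3 ('g'=32): chars_in_quartet=4 acc=0x8161A0 -> emit 81 61 A0, reset; bytes_emitted=3
After char 4 ('R'=17): chars_in_quartet=1 acc=0x11 bytes_emitted=3
After char 5 ('e'=30): chars_in_quartet=2 acc=0x45E bytes_emitted=3
After char 6 ('A'=0): chars_in_quartet=3 acc=0x11780 bytes_emitted=3
After char 7 ('v'=47): chars_in_quartet=4 acc=0x45E02F -> emit 45 E0 2F, reset; bytes_emitted=6
After char 8 ('u'=46): chars_in_quartet=1 acc=0x2E bytes_emitted=6
After char 9 ('w'=48): chars_in_quartet=2 acc=0xBB0 bytes_emitted=6
Padding '==': partial quartet acc=0xBB0 -> emit BB; bytes_emitted=7

Answer: 81 61 A0 45 E0 2F BB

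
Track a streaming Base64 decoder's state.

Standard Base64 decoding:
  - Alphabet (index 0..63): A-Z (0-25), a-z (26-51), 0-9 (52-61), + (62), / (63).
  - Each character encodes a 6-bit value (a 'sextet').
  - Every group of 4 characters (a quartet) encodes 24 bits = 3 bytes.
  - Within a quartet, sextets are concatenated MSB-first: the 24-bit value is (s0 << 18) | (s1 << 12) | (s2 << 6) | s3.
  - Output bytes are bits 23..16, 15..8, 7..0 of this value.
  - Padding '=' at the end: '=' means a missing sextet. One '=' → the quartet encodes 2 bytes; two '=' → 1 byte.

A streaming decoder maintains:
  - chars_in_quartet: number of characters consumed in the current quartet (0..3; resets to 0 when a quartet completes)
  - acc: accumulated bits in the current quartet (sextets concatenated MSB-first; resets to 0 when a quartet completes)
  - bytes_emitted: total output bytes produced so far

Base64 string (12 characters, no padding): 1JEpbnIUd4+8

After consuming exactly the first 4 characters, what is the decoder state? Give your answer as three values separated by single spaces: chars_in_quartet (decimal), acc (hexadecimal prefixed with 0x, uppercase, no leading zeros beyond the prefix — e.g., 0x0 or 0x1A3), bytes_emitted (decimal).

After char 0 ('1'=53): chars_in_quartet=1 acc=0x35 bytes_emitted=0
After char 1 ('J'=9): chars_in_quartet=2 acc=0xD49 bytes_emitted=0
After char 2 ('E'=4): chars_in_quartet=3 acc=0x35244 bytes_emitted=0
After char 3 ('p'=41): chars_in_quartet=4 acc=0xD49129 -> emit D4 91 29, reset; bytes_emitted=3

Answer: 0 0x0 3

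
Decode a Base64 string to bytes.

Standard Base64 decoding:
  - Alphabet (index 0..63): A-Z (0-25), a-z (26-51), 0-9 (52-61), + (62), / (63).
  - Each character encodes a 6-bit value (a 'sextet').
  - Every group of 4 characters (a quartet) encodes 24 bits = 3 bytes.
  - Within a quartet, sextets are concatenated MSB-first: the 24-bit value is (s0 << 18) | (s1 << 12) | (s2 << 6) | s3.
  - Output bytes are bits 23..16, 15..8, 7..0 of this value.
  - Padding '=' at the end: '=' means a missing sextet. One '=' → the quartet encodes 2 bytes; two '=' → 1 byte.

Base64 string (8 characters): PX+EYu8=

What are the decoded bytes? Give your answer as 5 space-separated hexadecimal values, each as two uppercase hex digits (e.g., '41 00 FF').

Answer: 3D 7F 84 62 EF

Derivation:
After char 0 ('P'=15): chars_in_quartet=1 acc=0xF bytes_emitted=0
After char 1 ('X'=23): chars_in_quartet=2 acc=0x3D7 bytes_emitted=0
After char 2 ('+'=62): chars_in_quartet=3 acc=0xF5FE bytes_emitted=0
After char 3 ('E'=4): chars_in_quartet=4 acc=0x3D7F84 -> emit 3D 7F 84, reset; bytes_emitted=3
After char 4 ('Y'=24): chars_in_quartet=1 acc=0x18 bytes_emitted=3
After char 5 ('u'=46): chars_in_quartet=2 acc=0x62E bytes_emitted=3
After char 6 ('8'=60): chars_in_quartet=3 acc=0x18BBC bytes_emitted=3
Padding '=': partial quartet acc=0x18BBC -> emit 62 EF; bytes_emitted=5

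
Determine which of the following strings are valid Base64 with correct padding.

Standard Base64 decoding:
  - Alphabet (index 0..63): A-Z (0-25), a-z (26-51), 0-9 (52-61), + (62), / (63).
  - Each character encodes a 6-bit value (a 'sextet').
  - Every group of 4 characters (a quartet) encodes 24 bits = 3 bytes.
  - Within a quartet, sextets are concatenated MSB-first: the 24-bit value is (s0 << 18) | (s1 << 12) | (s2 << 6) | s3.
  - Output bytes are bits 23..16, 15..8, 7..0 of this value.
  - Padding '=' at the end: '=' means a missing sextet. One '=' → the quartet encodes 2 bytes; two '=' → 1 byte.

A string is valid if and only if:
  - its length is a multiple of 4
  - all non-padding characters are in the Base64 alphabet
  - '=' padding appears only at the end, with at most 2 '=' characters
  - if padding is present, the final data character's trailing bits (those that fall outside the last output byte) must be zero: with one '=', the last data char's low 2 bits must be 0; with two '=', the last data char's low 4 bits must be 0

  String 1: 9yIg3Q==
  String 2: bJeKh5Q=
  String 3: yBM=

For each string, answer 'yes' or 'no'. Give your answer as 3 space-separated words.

String 1: '9yIg3Q==' → valid
String 2: 'bJeKh5Q=' → valid
String 3: 'yBM=' → valid

Answer: yes yes yes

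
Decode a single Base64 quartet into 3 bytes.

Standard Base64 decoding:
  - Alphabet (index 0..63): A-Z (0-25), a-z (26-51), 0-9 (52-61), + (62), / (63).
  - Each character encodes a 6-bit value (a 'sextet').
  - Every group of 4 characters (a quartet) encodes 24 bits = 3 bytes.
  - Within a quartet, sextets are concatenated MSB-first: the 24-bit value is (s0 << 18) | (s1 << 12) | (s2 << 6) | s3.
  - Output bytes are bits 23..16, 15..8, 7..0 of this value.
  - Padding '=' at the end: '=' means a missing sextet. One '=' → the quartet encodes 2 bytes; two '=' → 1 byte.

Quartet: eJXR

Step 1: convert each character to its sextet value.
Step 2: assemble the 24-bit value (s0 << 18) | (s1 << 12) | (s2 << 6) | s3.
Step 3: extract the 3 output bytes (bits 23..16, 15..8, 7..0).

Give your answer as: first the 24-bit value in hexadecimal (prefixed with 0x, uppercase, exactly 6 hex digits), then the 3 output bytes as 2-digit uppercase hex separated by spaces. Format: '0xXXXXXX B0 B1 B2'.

Sextets: e=30, J=9, X=23, R=17
24-bit: (30<<18) | (9<<12) | (23<<6) | 17
      = 0x780000 | 0x009000 | 0x0005C0 | 0x000011
      = 0x7895D1
Bytes: (v>>16)&0xFF=78, (v>>8)&0xFF=95, v&0xFF=D1

Answer: 0x7895D1 78 95 D1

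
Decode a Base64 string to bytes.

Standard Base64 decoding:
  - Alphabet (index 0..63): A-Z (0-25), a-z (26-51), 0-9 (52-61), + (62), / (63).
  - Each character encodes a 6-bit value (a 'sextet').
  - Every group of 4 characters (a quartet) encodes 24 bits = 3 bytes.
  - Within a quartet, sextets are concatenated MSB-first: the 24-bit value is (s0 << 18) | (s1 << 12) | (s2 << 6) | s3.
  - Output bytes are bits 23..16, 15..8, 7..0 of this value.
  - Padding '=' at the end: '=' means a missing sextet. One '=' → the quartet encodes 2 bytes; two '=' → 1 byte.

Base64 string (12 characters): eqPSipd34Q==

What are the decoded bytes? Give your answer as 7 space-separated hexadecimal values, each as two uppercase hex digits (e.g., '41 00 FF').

After char 0 ('e'=30): chars_in_quartet=1 acc=0x1E bytes_emitted=0
After char 1 ('q'=42): chars_in_quartet=2 acc=0x7AA bytes_emitted=0
After char 2 ('P'=15): chars_in_quartet=3 acc=0x1EA8F bytes_emitted=0
After char 3 ('S'=18): chars_in_quartet=4 acc=0x7AA3D2 -> emit 7A A3 D2, reset; bytes_emitted=3
After char 4 ('i'=34): chars_in_quartet=1 acc=0x22 bytes_emitted=3
After char 5 ('p'=41): chars_in_quartet=2 acc=0x8A9 bytes_emitted=3
After char 6 ('d'=29): chars_in_quartet=3 acc=0x22A5D bytes_emitted=3
After char 7 ('3'=55): chars_in_quartet=4 acc=0x8A9777 -> emit 8A 97 77, reset; bytes_emitted=6
After char 8 ('4'=56): chars_in_quartet=1 acc=0x38 bytes_emitted=6
After char 9 ('Q'=16): chars_in_quartet=2 acc=0xE10 bytes_emitted=6
Padding '==': partial quartet acc=0xE10 -> emit E1; bytes_emitted=7

Answer: 7A A3 D2 8A 97 77 E1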